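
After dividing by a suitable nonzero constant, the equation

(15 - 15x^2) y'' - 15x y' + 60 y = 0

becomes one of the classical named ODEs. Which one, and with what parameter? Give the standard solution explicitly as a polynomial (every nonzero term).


All three coefficients share the factor 15; dividing through by 15 gives  (1 - x^2) y'' - x y' + 4 y = 0.
This matches the Chebyshev equation (1 - x^2) y'' - x y' + n^2 y = 0 (note the -x y' term, not -2x y') with n^2 = 4, so n = 2; the polynomial solution is T_2(x).
With y = sum_k a_k x^k, matching x^k gives (k+2)(k+1) a_{k+2} = (k^2 - n^2) a_k = (k - 2)(k + 2) a_k. The right side vanishes at k = 2, so the series with the parity of 2 terminates at degree 2.
Standard normalization: leading coefficient of T_n is 2^(n-1), so a_2 = 2^1 = 2. Work downward with a_k = (k+1)(k+2) a_{k+2} / ((k - 2)(k + 2)):
  a_0 = (1)(2)(2) / ((0 - 2)(0 + 2)) = 4/(-4) = -1
Hence T_2(x) = 2 x^2 - 1.

T_2(x); series = 2 x^2 - 1


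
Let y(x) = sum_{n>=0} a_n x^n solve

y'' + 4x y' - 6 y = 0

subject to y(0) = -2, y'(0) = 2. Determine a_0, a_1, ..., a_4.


Ansatz: y(x) = sum_{n>=0} a_n x^n, so y'(x) = sum_{n>=1} n a_n x^(n-1) and y''(x) = sum_{n>=2} n(n-1) a_n x^(n-2).
Substitute into P(x) y'' + Q(x) y' + R(x) y = 0 with P(x) = 1, Q(x) = 4x, R(x) = -6, and match powers of x.
Initial conditions: a_0 = -2, a_1 = 2.
Setting the coefficient of each power of x to zero and solving order by order (substituting the coefficients already found):
  x^0: 2 a_2 - 6 a_0 = 0  ->  2 a_2 = 6 a_0 = -12  ->  a_2 = -6
  x^1: 6 a_3 - 2 a_1 = 0  ->  6 a_3 = 2 a_1 = 4  ->  a_3 = 2/3
  x^2: 12 a_4 + 2 a_2 = 0  ->  12 a_4 = -2 a_2 = 12  ->  a_4 = 1
Truncated series: y(x) = -2 + 2 x - 6 x^2 + (2/3) x^3 + x^4 + O(x^5).

a_0 = -2; a_1 = 2; a_2 = -6; a_3 = 2/3; a_4 = 1


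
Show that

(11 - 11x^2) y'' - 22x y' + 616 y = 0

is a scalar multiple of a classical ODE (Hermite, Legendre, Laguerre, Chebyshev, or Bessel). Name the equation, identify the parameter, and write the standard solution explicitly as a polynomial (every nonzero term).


All three coefficients share the factor 11; dividing through by 11 gives  (1 - x^2) y'' - 2x y' + 56 y = 0.
This matches the Legendre equation (1 - x^2) y'' - 2x y' + n(n+1) y = 0 (note the -2x y' term) with n(n+1) = 56, so n = 7; the polynomial solution is P_7(x).
With y = sum_k a_k x^k, matching x^k gives (k+2)(k+1) a_{k+2} = [k(k+1) - n(n+1)] a_k = (k - 7)(k + 8) a_k. The right side vanishes at k = 7, so the series with the parity of 7 terminates at degree 7.
Standard normalization (P_n(1) = 1): leading coefficient (2n)!/(2^n (n!)^2) = 87178291200/(128*25401600) = 429/16, so a_7 = 429/16. Work downward with a_k = (k+1)(k+2) a_{k+2} / ((k - 7)(k + 8)):
  a_5 = (6)(7)(429/16) / ((5 - 7)(5 + 8)) = (9009/8)/(-26) = -693/16
  a_3 = (4)(5)(-693/16) / ((3 - 7)(3 + 8)) = (-3465/4)/(-44) = 315/16
  a_1 = (2)(3)(315/16) / ((1 - 7)(1 + 8)) = (945/8)/(-54) = -35/16
Hence P_7(x) = 429 x^7/16 - 693 x^5/16 + 315 x^3/16 - 35 x/16.

P_7(x); series = 429 x^7/16 - 693 x^5/16 + 315 x^3/16 - 35 x/16


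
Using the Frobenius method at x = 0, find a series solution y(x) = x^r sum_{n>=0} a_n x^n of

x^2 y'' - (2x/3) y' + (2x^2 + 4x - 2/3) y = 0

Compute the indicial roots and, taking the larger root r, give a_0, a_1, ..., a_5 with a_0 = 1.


Write in Frobenius form y'' + (p(x)/x) y' + (q(x)/x^2) y = 0:
  p(x) = -2/3,  q(x) = 2x^2 + 4x - 2/3.
Indicial equation: r(r-1) + (-2/3) r + (-2/3) = 0 -> roots r_1 = 2, r_2 = -1/3.
Take r = r_1 = 2. Let y(x) = x^r sum_{n>=0} a_n x^n with a_0 = 1.
Substitute y = x^r sum a_n x^n and match x^{r+n}. The recurrence is
  D(n) a_n + 4 a_{n-1} + 2 a_{n-2} = 0,  where D(n) = (r+n)(r+n-1) + (-2/3)(r+n) + (-2/3).
  a_n = [-4 a_{n-1} - 2 a_{n-2}] / D(n).
Since the indicial polynomial factors as (r - r_1)(r - r_2), D(n) = (r_1 + n - r_1)(r_1 + n - r_2) = n(n + 7/3).
Evaluating step by step (a_0 = 1):
  n = 1: D(1) = 1(1 + 7/3) = 10/3; numerator = -4(1) = -4; a_1 = (-4)/(10/3) = -6/5
  n = 2: D(2) = 2(2 + 7/3) = 26/3; numerator = -4(-6/5) - 2(1) = 14/5; a_2 = (14/5)/(26/3) = 21/65
  n = 3: D(3) = 3(3 + 7/3) = 16; numerator = -4(21/65) - 2(-6/5) = 72/65; a_3 = (72/65)/(16) = 9/130
  n = 4: D(4) = 4(4 + 7/3) = 76/3; numerator = -4(9/130) - 2(21/65) = -12/13; a_4 = (-12/13)/(76/3) = -9/247
  n = 5: D(5) = 5(5 + 7/3) = 110/3; numerator = -4(-9/247) - 2(9/130) = 9/1235; a_5 = (9/1235)/(110/3) = 27/135850

r = 2; a_0 = 1; a_1 = -6/5; a_2 = 21/65; a_3 = 9/130; a_4 = -9/247; a_5 = 27/135850


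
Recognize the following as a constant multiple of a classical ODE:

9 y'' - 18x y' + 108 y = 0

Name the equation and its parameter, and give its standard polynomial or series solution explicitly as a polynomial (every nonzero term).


All three coefficients share the factor 9; dividing through by 9 gives  y'' - 2x y' + 12 y = 0.
This matches the Hermite equation y'' - 2x y' + 2n y = 0 with 2n = 12, so n = 6; the polynomial solution is H_6(x).
With y = sum_k a_k x^k, matching x^k gives (k+2)(k+1) a_{k+2} = 2(k - n) a_k = 2(k - 6) a_k. The right side vanishes at k = 6, so the series with the parity of 6 terminates at degree 6.
Standard normalization: leading coefficient of H_n is 2^n, so a_6 = 2^6 = 64. Work downward with a_k = (k+1)(k+2) a_{k+2} / (2(k - n)):
  a_4 = (5)(6)(64) / (2(4 - 6)) = 1920/(-4) = -480
  a_2 = (3)(4)(-480) / (2(2 - 6)) = -5760/(-8) = 720
  a_0 = (1)(2)(720) / (2(0 - 6)) = 1440/(-12) = -120
Hence H_6(x) = 64 x^6 - 480 x^4 + 720 x^2 - 120.

H_6(x); series = 64 x^6 - 480 x^4 + 720 x^2 - 120


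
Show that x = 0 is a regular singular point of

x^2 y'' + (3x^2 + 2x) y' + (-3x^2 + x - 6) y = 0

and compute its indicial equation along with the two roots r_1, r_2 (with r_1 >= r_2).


Divide by x^2 to reach normal form y'' + P_1(x) y' + P_2(x) y = 0 with P_1(x) = 3 + 2/x and P_2(x) = -3 + 1/x - 6/x^2.
x = 0 is a singular point because the y'-coefficient 3 + 2/x has a pole at x = 0 and the y-coefficient -3 + 1/x - 6/x^2 has a pole at x = 0.
It is a regular singular point because x P_1(x) = p(x) = 3x + 2 and x^2 P_2(x) = q(x) = -3x^2 + x - 6 are polynomials, hence analytic at x = 0.
p(0) = 2,  q(0) = -6.
Indicial equation: r(r-1) + p(0) r + q(0) = 0, i.e. r^2 + (p(0) - 1) r + q(0) = 0, i.e. r^2 + 1 r - 6 = 0.
Discriminant: (1)^2 - 4(-6) = 25, so r = (-1 ± 5)/2.
Solving: r_1 = 2, r_2 = -3.

indicial: r^2 + 1 r - 6 = 0; roots r_1 = 2, r_2 = -3


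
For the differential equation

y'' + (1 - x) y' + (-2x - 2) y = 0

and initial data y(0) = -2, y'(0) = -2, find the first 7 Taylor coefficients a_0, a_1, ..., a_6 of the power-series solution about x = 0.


Ansatz: y(x) = sum_{n>=0} a_n x^n, so y'(x) = sum_{n>=1} n a_n x^(n-1) and y''(x) = sum_{n>=2} n(n-1) a_n x^(n-2).
Substitute into P(x) y'' + Q(x) y' + R(x) y = 0 with P(x) = 1, Q(x) = 1 - x, R(x) = -2x - 2, and match powers of x.
Initial conditions: a_0 = -2, a_1 = -2.
Setting the coefficient of each power of x to zero and solving order by order (substituting the coefficients already found):
  x^0: 2 a_2 + a_1 - 2 a_0 = 0  ->  2 a_2 = -a_1 + 2 a_0 = -2  ->  a_2 = -1
  x^1: 6 a_3 + 2 a_2 - 3 a_1 - 2 a_0 = 0  ->  6 a_3 = -2 a_2 + 3 a_1 + 2 a_0 = -8  ->  a_3 = -4/3
  x^2: 12 a_4 + 3 a_3 - 4 a_2 - 2 a_1 = 0  ->  12 a_4 = -3 a_3 + 4 a_2 + 2 a_1 = -4  ->  a_4 = -1/3
  x^3: 20 a_5 + 4 a_4 - 5 a_3 - 2 a_2 = 0  ->  20 a_5 = -4 a_4 + 5 a_3 + 2 a_2 = -22/3  ->  a_5 = -11/30
  x^4: 30 a_6 + 5 a_5 - 6 a_4 - 2 a_3 = 0  ->  30 a_6 = -5 a_5 + 6 a_4 + 2 a_3 = -17/6  ->  a_6 = -17/180
Truncated series: y(x) = -2 - 2 x - x^2 - (4/3) x^3 - (1/3) x^4 - (11/30) x^5 - (17/180) x^6 + O(x^7).

a_0 = -2; a_1 = -2; a_2 = -1; a_3 = -4/3; a_4 = -1/3; a_5 = -11/30; a_6 = -17/180


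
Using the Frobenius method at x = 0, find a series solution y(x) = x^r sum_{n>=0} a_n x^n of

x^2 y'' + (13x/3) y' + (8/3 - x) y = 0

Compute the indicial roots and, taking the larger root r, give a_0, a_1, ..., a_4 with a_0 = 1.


Write in Frobenius form y'' + (p(x)/x) y' + (q(x)/x^2) y = 0:
  p(x) = 13/3,  q(x) = 8/3 - x.
Indicial equation: r(r-1) + (13/3) r + (8/3) = 0 -> roots r_1 = -4/3, r_2 = -2.
Take r = r_1 = -4/3. Let y(x) = x^r sum_{n>=0} a_n x^n with a_0 = 1.
Substitute y = x^r sum a_n x^n and match x^{r+n}. The recurrence is
  D(n) a_n - 1 a_{n-1} = 0,  where D(n) = (r+n)(r+n-1) + (13/3)(r+n) + (8/3).
  a_n = 1 / D(n) * a_{n-1}.
Since the indicial polynomial factors as (r - r_1)(r - r_2), D(n) = (r_1 + n - r_1)(r_1 + n - r_2) = n(n + 2/3).
Evaluating step by step (a_0 = 1):
  n = 1: D(1) = 1(1 + 2/3) = 5/3; numerator = 1(1) = 1; a_1 = (1)/(5/3) = 3/5
  n = 2: D(2) = 2(2 + 2/3) = 16/3; numerator = 1(3/5) = 3/5; a_2 = (3/5)/(16/3) = 9/80
  n = 3: D(3) = 3(3 + 2/3) = 11; numerator = 1(9/80) = 9/80; a_3 = (9/80)/(11) = 9/880
  n = 4: D(4) = 4(4 + 2/3) = 56/3; numerator = 1(9/880) = 9/880; a_4 = (9/880)/(56/3) = 27/49280

r = -4/3; a_0 = 1; a_1 = 3/5; a_2 = 9/80; a_3 = 9/880; a_4 = 27/49280


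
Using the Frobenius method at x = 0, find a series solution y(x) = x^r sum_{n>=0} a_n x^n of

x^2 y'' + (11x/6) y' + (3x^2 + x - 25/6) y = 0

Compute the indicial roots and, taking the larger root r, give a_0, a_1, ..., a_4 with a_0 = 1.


Write in Frobenius form y'' + (p(x)/x) y' + (q(x)/x^2) y = 0:
  p(x) = 11/6,  q(x) = 3x^2 + x - 25/6.
Indicial equation: r(r-1) + (11/6) r + (-25/6) = 0 -> roots r_1 = 5/3, r_2 = -5/2.
Take r = r_1 = 5/3. Let y(x) = x^r sum_{n>=0} a_n x^n with a_0 = 1.
Substitute y = x^r sum a_n x^n and match x^{r+n}. The recurrence is
  D(n) a_n + 1 a_{n-1} + 3 a_{n-2} = 0,  where D(n) = (r+n)(r+n-1) + (11/6)(r+n) + (-25/6).
  a_n = [-1 a_{n-1} - 3 a_{n-2}] / D(n).
Since the indicial polynomial factors as (r - r_1)(r - r_2), D(n) = (r_1 + n - r_1)(r_1 + n - r_2) = n(n + 25/6).
Evaluating step by step (a_0 = 1):
  n = 1: D(1) = 1(1 + 25/6) = 31/6; numerator = -1(1) = -1; a_1 = (-1)/(31/6) = -6/31
  n = 2: D(2) = 2(2 + 25/6) = 37/3; numerator = -1(-6/31) - 3(1) = -87/31; a_2 = (-87/31)/(37/3) = -261/1147
  n = 3: D(3) = 3(3 + 25/6) = 43/2; numerator = -1(-261/1147) - 3(-6/31) = 927/1147; a_3 = (927/1147)/(43/2) = 1854/49321
  n = 4: D(4) = 4(4 + 25/6) = 98/3; numerator = -1(1854/49321) - 3(-261/1147) = 31815/49321; a_4 = (31815/49321)/(98/3) = 13635/690494

r = 5/3; a_0 = 1; a_1 = -6/31; a_2 = -261/1147; a_3 = 1854/49321; a_4 = 13635/690494


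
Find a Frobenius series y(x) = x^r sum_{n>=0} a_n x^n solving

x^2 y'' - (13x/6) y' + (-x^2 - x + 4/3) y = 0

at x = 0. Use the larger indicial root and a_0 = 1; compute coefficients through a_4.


Write in Frobenius form y'' + (p(x)/x) y' + (q(x)/x^2) y = 0:
  p(x) = -13/6,  q(x) = -x^2 - x + 4/3.
Indicial equation: r(r-1) + (-13/6) r + (4/3) = 0 -> roots r_1 = 8/3, r_2 = 1/2.
Take r = r_1 = 8/3. Let y(x) = x^r sum_{n>=0} a_n x^n with a_0 = 1.
Substitute y = x^r sum a_n x^n and match x^{r+n}. The recurrence is
  D(n) a_n - 1 a_{n-1} - 1 a_{n-2} = 0,  where D(n) = (r+n)(r+n-1) + (-13/6)(r+n) + (4/3).
  a_n = [1 a_{n-1} + 1 a_{n-2}] / D(n).
Since the indicial polynomial factors as (r - r_1)(r - r_2), D(n) = (r_1 + n - r_1)(r_1 + n - r_2) = n(n + 13/6).
Evaluating step by step (a_0 = 1):
  n = 1: D(1) = 1(1 + 13/6) = 19/6; numerator = 1(1) = 1; a_1 = (1)/(19/6) = 6/19
  n = 2: D(2) = 2(2 + 13/6) = 25/3; numerator = 1(6/19) + 1(1) = 25/19; a_2 = (25/19)/(25/3) = 3/19
  n = 3: D(3) = 3(3 + 13/6) = 31/2; numerator = 1(3/19) + 1(6/19) = 9/19; a_3 = (9/19)/(31/2) = 18/589
  n = 4: D(4) = 4(4 + 13/6) = 74/3; numerator = 1(18/589) + 1(3/19) = 111/589; a_4 = (111/589)/(74/3) = 9/1178

r = 8/3; a_0 = 1; a_1 = 6/19; a_2 = 3/19; a_3 = 18/589; a_4 = 9/1178


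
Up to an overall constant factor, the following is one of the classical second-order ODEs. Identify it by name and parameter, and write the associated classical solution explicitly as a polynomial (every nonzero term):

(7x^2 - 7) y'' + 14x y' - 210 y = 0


All three coefficients share the factor -7; dividing through by -7 gives  (1 - x^2) y'' - 2x y' + 30 y = 0.
This matches the Legendre equation (1 - x^2) y'' - 2x y' + n(n+1) y = 0 (note the -2x y' term) with n(n+1) = 30, so n = 5; the polynomial solution is P_5(x).
With y = sum_k a_k x^k, matching x^k gives (k+2)(k+1) a_{k+2} = [k(k+1) - n(n+1)] a_k = (k - 5)(k + 6) a_k. The right side vanishes at k = 5, so the series with the parity of 5 terminates at degree 5.
Standard normalization (P_n(1) = 1): leading coefficient (2n)!/(2^n (n!)^2) = 3628800/(32*14400) = 63/8, so a_5 = 63/8. Work downward with a_k = (k+1)(k+2) a_{k+2} / ((k - 5)(k + 6)):
  a_3 = (4)(5)(63/8) / ((3 - 5)(3 + 6)) = (315/2)/(-18) = -35/4
  a_1 = (2)(3)(-35/4) / ((1 - 5)(1 + 6)) = (-105/2)/(-28) = 15/8
Hence P_5(x) = 63 x^5/8 - 35 x^3/4 + 15 x/8.

P_5(x); series = 63 x^5/8 - 35 x^3/4 + 15 x/8


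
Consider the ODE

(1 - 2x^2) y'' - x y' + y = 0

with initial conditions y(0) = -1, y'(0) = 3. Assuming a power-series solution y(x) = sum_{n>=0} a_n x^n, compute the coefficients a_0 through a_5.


Ansatz: y(x) = sum_{n>=0} a_n x^n, so y'(x) = sum_{n>=1} n a_n x^(n-1) and y''(x) = sum_{n>=2} n(n-1) a_n x^(n-2).
Substitute into P(x) y'' + Q(x) y' + R(x) y = 0 with P(x) = 1 - 2x^2, Q(x) = -x, R(x) = 1, and match powers of x.
Initial conditions: a_0 = -1, a_1 = 3.
Setting the coefficient of each power of x to zero and solving order by order (substituting the coefficients already found):
  x^0: 2 a_2 + a_0 = 0  ->  2 a_2 = -a_0 = 1  ->  a_2 = 1/2
  x^1: 6 a_3 = 0  ->  a_3 = 0
  x^2: 12 a_4 - 5 a_2 = 0  ->  12 a_4 = 5 a_2 = 5/2  ->  a_4 = 5/24
  x^3: 20 a_5 - 14 a_3 = 0  ->  20 a_5 = 14 a_3 = 0  ->  a_5 = 0
Truncated series: y(x) = -1 + 3 x + (1/2) x^2 + (5/24) x^4 + O(x^6).

a_0 = -1; a_1 = 3; a_2 = 1/2; a_3 = 0; a_4 = 5/24; a_5 = 0


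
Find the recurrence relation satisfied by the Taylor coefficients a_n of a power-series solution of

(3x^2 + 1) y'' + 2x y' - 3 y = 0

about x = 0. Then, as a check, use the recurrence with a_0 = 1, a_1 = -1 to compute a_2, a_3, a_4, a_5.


Substitute y = sum_n a_n x^n.
(1 + 3 x^2) y'' contributes (n+2)(n+1) a_{n+2} + 3 n(n-1) a_n at x^n.
2 x y'(x) contributes 2 n a_n at x^n.
-3 y(x) contributes -3 a_n at x^n.
Matching x^n: (n+2)(n+1) a_{n+2} + (3 n(n-1) + 2 n - 3) a_n = 0.
Thus a_{n+2} = (-3 n(n-1) - 2 n + 3) / ((n+1)(n+2)) * a_n.

Check with a_0 = 1, a_1 = -1 (apply the recurrence for n = 0, 1, 2, 3): a_0 = 1, a_1 = -1, a_2 = 3/2, a_3 = -1/6, a_4 = -7/8, a_5 = 7/40.

a_(n+2) = (-3 n(n-1) - 2 n + 3) / ((n+1)(n+2)) * a_n; check: a_0 = 1, a_1 = -1, a_2 = 3/2, a_3 = -1/6, a_4 = -7/8, a_5 = 7/40


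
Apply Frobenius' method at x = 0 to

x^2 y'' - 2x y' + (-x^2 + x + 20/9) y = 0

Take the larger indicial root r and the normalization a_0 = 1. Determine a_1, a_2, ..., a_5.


Write in Frobenius form y'' + (p(x)/x) y' + (q(x)/x^2) y = 0:
  p(x) = -2,  q(x) = -x^2 + x + 20/9.
Indicial equation: r(r-1) + (-2) r + (20/9) = 0 -> roots r_1 = 5/3, r_2 = 4/3.
Take r = r_1 = 5/3. Let y(x) = x^r sum_{n>=0} a_n x^n with a_0 = 1.
Substitute y = x^r sum a_n x^n and match x^{r+n}. The recurrence is
  D(n) a_n + 1 a_{n-1} - 1 a_{n-2} = 0,  where D(n) = (r+n)(r+n-1) + (-2)(r+n) + (20/9).
  a_n = [-1 a_{n-1} + 1 a_{n-2}] / D(n).
Since the indicial polynomial factors as (r - r_1)(r - r_2), D(n) = (r_1 + n - r_1)(r_1 + n - r_2) = n(n + 1/3).
Evaluating step by step (a_0 = 1):
  n = 1: D(1) = 1(1 + 1/3) = 4/3; numerator = -1(1) = -1; a_1 = (-1)/(4/3) = -3/4
  n = 2: D(2) = 2(2 + 1/3) = 14/3; numerator = -1(-3/4) + 1(1) = 7/4; a_2 = (7/4)/(14/3) = 3/8
  n = 3: D(3) = 3(3 + 1/3) = 10; numerator = -1(3/8) + 1(-3/4) = -9/8; a_3 = (-9/8)/(10) = -9/80
  n = 4: D(4) = 4(4 + 1/3) = 52/3; numerator = -1(-9/80) + 1(3/8) = 39/80; a_4 = (39/80)/(52/3) = 9/320
  n = 5: D(5) = 5(5 + 1/3) = 80/3; numerator = -1(9/320) + 1(-9/80) = -9/64; a_5 = (-9/64)/(80/3) = -27/5120

r = 5/3; a_0 = 1; a_1 = -3/4; a_2 = 3/8; a_3 = -9/80; a_4 = 9/320; a_5 = -27/5120


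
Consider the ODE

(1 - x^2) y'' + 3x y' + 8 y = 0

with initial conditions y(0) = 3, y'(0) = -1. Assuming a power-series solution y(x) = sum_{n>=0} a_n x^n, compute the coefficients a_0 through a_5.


Ansatz: y(x) = sum_{n>=0} a_n x^n, so y'(x) = sum_{n>=1} n a_n x^(n-1) and y''(x) = sum_{n>=2} n(n-1) a_n x^(n-2).
Substitute into P(x) y'' + Q(x) y' + R(x) y = 0 with P(x) = 1 - x^2, Q(x) = 3x, R(x) = 8, and match powers of x.
Initial conditions: a_0 = 3, a_1 = -1.
Setting the coefficient of each power of x to zero and solving order by order (substituting the coefficients already found):
  x^0: 2 a_2 + 8 a_0 = 0  ->  2 a_2 = -8 a_0 = -24  ->  a_2 = -12
  x^1: 6 a_3 + 11 a_1 = 0  ->  6 a_3 = -11 a_1 = 11  ->  a_3 = 11/6
  x^2: 12 a_4 + 12 a_2 = 0  ->  12 a_4 = -12 a_2 = 144  ->  a_4 = 12
  x^3: 20 a_5 + 11 a_3 = 0  ->  20 a_5 = -11 a_3 = -121/6  ->  a_5 = -121/120
Truncated series: y(x) = 3 - x - 12 x^2 + (11/6) x^3 + 12 x^4 - (121/120) x^5 + O(x^6).

a_0 = 3; a_1 = -1; a_2 = -12; a_3 = 11/6; a_4 = 12; a_5 = -121/120


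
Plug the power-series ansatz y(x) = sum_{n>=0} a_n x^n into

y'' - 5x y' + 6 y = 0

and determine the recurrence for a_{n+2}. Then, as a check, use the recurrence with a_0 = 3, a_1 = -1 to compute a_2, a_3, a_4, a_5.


Substitute y = sum_n a_n x^n.
y''(x) has coefficient (n+2)(n+1) a_{n+2} at x^n;
-5 x y'(x) has coefficient -5 n a_n at x^n (shift);
6 y(x) has coefficient 6 a_n at x^n.
Matching x^n: (n+2)(n+1) a_{n+2} + (-5n + 6) a_n = 0.
Thus a_{n+2} = (5n - 6) / ((n+1)(n+2)) * a_n.

Check with a_0 = 3, a_1 = -1 (apply the recurrence for n = 0, 1, 2, 3): a_0 = 3, a_1 = -1, a_2 = -9, a_3 = 1/6, a_4 = -3, a_5 = 3/40.

a_(n+2) = (5n - 6) / ((n+1)(n+2)) * a_n; check: a_0 = 3, a_1 = -1, a_2 = -9, a_3 = 1/6, a_4 = -3, a_5 = 3/40


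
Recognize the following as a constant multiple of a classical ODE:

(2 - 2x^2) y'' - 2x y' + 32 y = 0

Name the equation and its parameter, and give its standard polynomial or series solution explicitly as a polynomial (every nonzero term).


All three coefficients share the factor 2; dividing through by 2 gives  (1 - x^2) y'' - x y' + 16 y = 0.
This matches the Chebyshev equation (1 - x^2) y'' - x y' + n^2 y = 0 (note the -x y' term, not -2x y') with n^2 = 16, so n = 4; the polynomial solution is T_4(x).
With y = sum_k a_k x^k, matching x^k gives (k+2)(k+1) a_{k+2} = (k^2 - n^2) a_k = (k - 4)(k + 4) a_k. The right side vanishes at k = 4, so the series with the parity of 4 terminates at degree 4.
Standard normalization: leading coefficient of T_n is 2^(n-1), so a_4 = 2^3 = 8. Work downward with a_k = (k+1)(k+2) a_{k+2} / ((k - 4)(k + 4)):
  a_2 = (3)(4)(8) / ((2 - 4)(2 + 4)) = 96/(-12) = -8
  a_0 = (1)(2)(-8) / ((0 - 4)(0 + 4)) = -16/(-16) = 1
Hence T_4(x) = 8 x^4 - 8 x^2 + 1.

T_4(x); series = 8 x^4 - 8 x^2 + 1


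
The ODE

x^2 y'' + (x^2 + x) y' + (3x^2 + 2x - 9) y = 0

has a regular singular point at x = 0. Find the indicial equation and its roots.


Divide by x^2 to reach normal form y'' + P_1(x) y' + P_2(x) y = 0 with P_1(x) = 1 + 1/x and P_2(x) = 3 + 2/x - 9/x^2.
x = 0 is a singular point because the y'-coefficient 1 + 1/x has a pole at x = 0 and the y-coefficient 3 + 2/x - 9/x^2 has a pole at x = 0.
It is a regular singular point because x P_1(x) = p(x) = x + 1 and x^2 P_2(x) = q(x) = 3x^2 + 2x - 9 are polynomials, hence analytic at x = 0.
p(0) = 1,  q(0) = -9.
Indicial equation: r(r-1) + p(0) r + q(0) = 0, i.e. r^2 + (p(0) - 1) r + q(0) = 0, i.e. r^2 - 9 = 0.
Discriminant: (0)^2 - 4(-9) = 36, so r = (0 ± 6)/2.
Solving: r_1 = 3, r_2 = -3.

indicial: r^2 - 9 = 0; roots r_1 = 3, r_2 = -3


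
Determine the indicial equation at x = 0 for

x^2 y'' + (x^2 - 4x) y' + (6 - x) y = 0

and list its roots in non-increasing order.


Divide by x^2 to reach normal form y'' + P_1(x) y' + P_2(x) y = 0 with P_1(x) = 1 - 4/x and P_2(x) = -1/x + 6/x^2.
x = 0 is a singular point because the y'-coefficient 1 - 4/x has a pole at x = 0 and the y-coefficient -1/x + 6/x^2 has a pole at x = 0.
It is a regular singular point because x P_1(x) = p(x) = x - 4 and x^2 P_2(x) = q(x) = 6 - x are polynomials, hence analytic at x = 0.
p(0) = -4,  q(0) = 6.
Indicial equation: r(r-1) + p(0) r + q(0) = 0, i.e. r^2 + (p(0) - 1) r + q(0) = 0, i.e. r^2 - 5 r + 6 = 0.
Discriminant: (-5)^2 - 4(6) = 1, so r = (5 ± 1)/2.
Solving: r_1 = 3, r_2 = 2.

indicial: r^2 - 5 r + 6 = 0; roots r_1 = 3, r_2 = 2


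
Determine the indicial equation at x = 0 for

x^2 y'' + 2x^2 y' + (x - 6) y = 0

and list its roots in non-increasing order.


Divide by x^2 to reach normal form y'' + P_1(x) y' + P_2(x) y = 0 with P_1(x) = 2 and P_2(x) = 1/x - 6/x^2.
x = 0 is a singular point because the y-coefficient 1/x - 6/x^2 has a pole at x = 0.
It is a regular singular point because x P_1(x) = p(x) = 2x and x^2 P_2(x) = q(x) = x - 6 are polynomials, hence analytic at x = 0.
p(0) = 0,  q(0) = -6.
Indicial equation: r(r-1) + p(0) r + q(0) = 0, i.e. r^2 + (p(0) - 1) r + q(0) = 0, i.e. r^2 - 1 r - 6 = 0.
Discriminant: (-1)^2 - 4(-6) = 25, so r = (1 ± 5)/2.
Solving: r_1 = 3, r_2 = -2.

indicial: r^2 - 1 r - 6 = 0; roots r_1 = 3, r_2 = -2


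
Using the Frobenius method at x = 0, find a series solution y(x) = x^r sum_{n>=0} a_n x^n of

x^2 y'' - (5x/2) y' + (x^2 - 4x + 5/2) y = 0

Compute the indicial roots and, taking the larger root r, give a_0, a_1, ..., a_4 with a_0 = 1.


Write in Frobenius form y'' + (p(x)/x) y' + (q(x)/x^2) y = 0:
  p(x) = -5/2,  q(x) = x^2 - 4x + 5/2.
Indicial equation: r(r-1) + (-5/2) r + (5/2) = 0 -> roots r_1 = 5/2, r_2 = 1.
Take r = r_1 = 5/2. Let y(x) = x^r sum_{n>=0} a_n x^n with a_0 = 1.
Substitute y = x^r sum a_n x^n and match x^{r+n}. The recurrence is
  D(n) a_n - 4 a_{n-1} + 1 a_{n-2} = 0,  where D(n) = (r+n)(r+n-1) + (-5/2)(r+n) + (5/2).
  a_n = [4 a_{n-1} - 1 a_{n-2}] / D(n).
Since the indicial polynomial factors as (r - r_1)(r - r_2), D(n) = (r_1 + n - r_1)(r_1 + n - r_2) = n(n + 3/2).
Evaluating step by step (a_0 = 1):
  n = 1: D(1) = 1(1 + 3/2) = 5/2; numerator = 4(1) = 4; a_1 = (4)/(5/2) = 8/5
  n = 2: D(2) = 2(2 + 3/2) = 7; numerator = 4(8/5) - 1(1) = 27/5; a_2 = (27/5)/(7) = 27/35
  n = 3: D(3) = 3(3 + 3/2) = 27/2; numerator = 4(27/35) - 1(8/5) = 52/35; a_3 = (52/35)/(27/2) = 104/945
  n = 4: D(4) = 4(4 + 3/2) = 22; numerator = 4(104/945) - 1(27/35) = -313/945; a_4 = (-313/945)/(22) = -313/20790

r = 5/2; a_0 = 1; a_1 = 8/5; a_2 = 27/35; a_3 = 104/945; a_4 = -313/20790


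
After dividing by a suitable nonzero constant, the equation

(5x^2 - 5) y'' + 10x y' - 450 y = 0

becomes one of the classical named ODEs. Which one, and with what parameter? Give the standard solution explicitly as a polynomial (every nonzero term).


All three coefficients share the factor -5; dividing through by -5 gives  (1 - x^2) y'' - 2x y' + 90 y = 0.
This matches the Legendre equation (1 - x^2) y'' - 2x y' + n(n+1) y = 0 (note the -2x y' term) with n(n+1) = 90, so n = 9; the polynomial solution is P_9(x).
With y = sum_k a_k x^k, matching x^k gives (k+2)(k+1) a_{k+2} = [k(k+1) - n(n+1)] a_k = (k - 9)(k + 10) a_k. The right side vanishes at k = 9, so the series with the parity of 9 terminates at degree 9.
Standard normalization (P_n(1) = 1): leading coefficient (2n)!/(2^n (n!)^2) = 6402373705728000/(512*131681894400) = 12155/128, so a_9 = 12155/128. Work downward with a_k = (k+1)(k+2) a_{k+2} / ((k - 9)(k + 10)):
  a_7 = (8)(9)(12155/128) / ((7 - 9)(7 + 10)) = (109395/16)/(-34) = -6435/32
  a_5 = (6)(7)(-6435/32) / ((5 - 9)(5 + 10)) = (-135135/16)/(-60) = 9009/64
  a_3 = (4)(5)(9009/64) / ((3 - 9)(3 + 10)) = (45045/16)/(-78) = -1155/32
  a_1 = (2)(3)(-1155/32) / ((1 - 9)(1 + 10)) = (-3465/16)/(-88) = 315/128
Hence P_9(x) = 12155 x^9/128 - 6435 x^7/32 + 9009 x^5/64 - 1155 x^3/32 + 315 x/128.

P_9(x); series = 12155 x^9/128 - 6435 x^7/32 + 9009 x^5/64 - 1155 x^3/32 + 315 x/128


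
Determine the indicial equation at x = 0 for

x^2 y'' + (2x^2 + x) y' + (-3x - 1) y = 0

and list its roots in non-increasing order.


Divide by x^2 to reach normal form y'' + P_1(x) y' + P_2(x) y = 0 with P_1(x) = 2 + 1/x and P_2(x) = -3/x - 1/x^2.
x = 0 is a singular point because the y'-coefficient 2 + 1/x has a pole at x = 0 and the y-coefficient -3/x - 1/x^2 has a pole at x = 0.
It is a regular singular point because x P_1(x) = p(x) = 2x + 1 and x^2 P_2(x) = q(x) = -3x - 1 are polynomials, hence analytic at x = 0.
p(0) = 1,  q(0) = -1.
Indicial equation: r(r-1) + p(0) r + q(0) = 0, i.e. r^2 + (p(0) - 1) r + q(0) = 0, i.e. r^2 - 1 = 0.
Discriminant: (0)^2 - 4(-1) = 4, so r = (0 ± 2)/2.
Solving: r_1 = 1, r_2 = -1.

indicial: r^2 - 1 = 0; roots r_1 = 1, r_2 = -1


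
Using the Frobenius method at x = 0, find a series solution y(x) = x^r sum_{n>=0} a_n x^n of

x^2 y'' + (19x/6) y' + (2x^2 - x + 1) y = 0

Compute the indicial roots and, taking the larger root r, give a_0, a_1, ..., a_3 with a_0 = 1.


Write in Frobenius form y'' + (p(x)/x) y' + (q(x)/x^2) y = 0:
  p(x) = 19/6,  q(x) = 2x^2 - x + 1.
Indicial equation: r(r-1) + (19/6) r + (1) = 0 -> roots r_1 = -2/3, r_2 = -3/2.
Take r = r_1 = -2/3. Let y(x) = x^r sum_{n>=0} a_n x^n with a_0 = 1.
Substitute y = x^r sum a_n x^n and match x^{r+n}. The recurrence is
  D(n) a_n - 1 a_{n-1} + 2 a_{n-2} = 0,  where D(n) = (r+n)(r+n-1) + (19/6)(r+n) + (1).
  a_n = [1 a_{n-1} - 2 a_{n-2}] / D(n).
Since the indicial polynomial factors as (r - r_1)(r - r_2), D(n) = (r_1 + n - r_1)(r_1 + n - r_2) = n(n + 5/6).
Evaluating step by step (a_0 = 1):
  n = 1: D(1) = 1(1 + 5/6) = 11/6; numerator = 1(1) = 1; a_1 = (1)/(11/6) = 6/11
  n = 2: D(2) = 2(2 + 5/6) = 17/3; numerator = 1(6/11) - 2(1) = -16/11; a_2 = (-16/11)/(17/3) = -48/187
  n = 3: D(3) = 3(3 + 5/6) = 23/2; numerator = 1(-48/187) - 2(6/11) = -252/187; a_3 = (-252/187)/(23/2) = -504/4301

r = -2/3; a_0 = 1; a_1 = 6/11; a_2 = -48/187; a_3 = -504/4301


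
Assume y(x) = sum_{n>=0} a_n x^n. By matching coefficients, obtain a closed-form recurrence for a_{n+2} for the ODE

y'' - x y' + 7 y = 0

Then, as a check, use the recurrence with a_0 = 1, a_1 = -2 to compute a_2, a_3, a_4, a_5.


Substitute y = sum_n a_n x^n.
y''(x) has coefficient (n+2)(n+1) a_{n+2} at x^n;
-x y'(x) has coefficient -n a_n at x^n (shift);
7 y(x) has coefficient 7 a_n at x^n.
Matching x^n: (n+2)(n+1) a_{n+2} + (-n + 7) a_n = 0.
Thus a_{n+2} = (n - 7) / ((n+1)(n+2)) * a_n.

Check with a_0 = 1, a_1 = -2 (apply the recurrence for n = 0, 1, 2, 3): a_0 = 1, a_1 = -2, a_2 = -7/2, a_3 = 2, a_4 = 35/24, a_5 = -2/5.

a_(n+2) = (n - 7) / ((n+1)(n+2)) * a_n; check: a_0 = 1, a_1 = -2, a_2 = -7/2, a_3 = 2, a_4 = 35/24, a_5 = -2/5


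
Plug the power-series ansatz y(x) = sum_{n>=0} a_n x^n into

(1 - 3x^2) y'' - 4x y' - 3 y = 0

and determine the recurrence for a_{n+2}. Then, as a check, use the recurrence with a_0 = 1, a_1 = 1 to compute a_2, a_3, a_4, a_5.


Substitute y = sum_n a_n x^n.
(1 - 3 x^2) y'' contributes (n+2)(n+1) a_{n+2} - 3 n(n-1) a_n at x^n.
-4 x y'(x) contributes -4 n a_n at x^n.
-3 y(x) contributes -3 a_n at x^n.
Matching x^n: (n+2)(n+1) a_{n+2} + (-3 n(n-1) - 4 n - 3) a_n = 0.
Thus a_{n+2} = (3 n(n-1) + 4 n + 3) / ((n+1)(n+2)) * a_n.

Check with a_0 = 1, a_1 = 1 (apply the recurrence for n = 0, 1, 2, 3): a_0 = 1, a_1 = 1, a_2 = 3/2, a_3 = 7/6, a_4 = 17/8, a_5 = 77/40.

a_(n+2) = (3 n(n-1) + 4 n + 3) / ((n+1)(n+2)) * a_n; check: a_0 = 1, a_1 = 1, a_2 = 3/2, a_3 = 7/6, a_4 = 17/8, a_5 = 77/40


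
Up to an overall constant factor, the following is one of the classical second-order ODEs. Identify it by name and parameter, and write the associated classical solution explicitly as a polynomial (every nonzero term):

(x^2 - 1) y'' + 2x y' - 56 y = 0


All three coefficients share the factor -1; dividing through by -1 gives  (1 - x^2) y'' - 2x y' + 56 y = 0.
This matches the Legendre equation (1 - x^2) y'' - 2x y' + n(n+1) y = 0 (note the -2x y' term) with n(n+1) = 56, so n = 7; the polynomial solution is P_7(x).
With y = sum_k a_k x^k, matching x^k gives (k+2)(k+1) a_{k+2} = [k(k+1) - n(n+1)] a_k = (k - 7)(k + 8) a_k. The right side vanishes at k = 7, so the series with the parity of 7 terminates at degree 7.
Standard normalization (P_n(1) = 1): leading coefficient (2n)!/(2^n (n!)^2) = 87178291200/(128*25401600) = 429/16, so a_7 = 429/16. Work downward with a_k = (k+1)(k+2) a_{k+2} / ((k - 7)(k + 8)):
  a_5 = (6)(7)(429/16) / ((5 - 7)(5 + 8)) = (9009/8)/(-26) = -693/16
  a_3 = (4)(5)(-693/16) / ((3 - 7)(3 + 8)) = (-3465/4)/(-44) = 315/16
  a_1 = (2)(3)(315/16) / ((1 - 7)(1 + 8)) = (945/8)/(-54) = -35/16
Hence P_7(x) = 429 x^7/16 - 693 x^5/16 + 315 x^3/16 - 35 x/16.

P_7(x); series = 429 x^7/16 - 693 x^5/16 + 315 x^3/16 - 35 x/16


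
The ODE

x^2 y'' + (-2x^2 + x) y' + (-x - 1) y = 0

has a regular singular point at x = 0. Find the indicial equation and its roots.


Divide by x^2 to reach normal form y'' + P_1(x) y' + P_2(x) y = 0 with P_1(x) = -2 + 1/x and P_2(x) = -1/x - 1/x^2.
x = 0 is a singular point because the y'-coefficient -2 + 1/x has a pole at x = 0 and the y-coefficient -1/x - 1/x^2 has a pole at x = 0.
It is a regular singular point because x P_1(x) = p(x) = 1 - 2x and x^2 P_2(x) = q(x) = -x - 1 are polynomials, hence analytic at x = 0.
p(0) = 1,  q(0) = -1.
Indicial equation: r(r-1) + p(0) r + q(0) = 0, i.e. r^2 + (p(0) - 1) r + q(0) = 0, i.e. r^2 - 1 = 0.
Discriminant: (0)^2 - 4(-1) = 4, so r = (0 ± 2)/2.
Solving: r_1 = 1, r_2 = -1.

indicial: r^2 - 1 = 0; roots r_1 = 1, r_2 = -1


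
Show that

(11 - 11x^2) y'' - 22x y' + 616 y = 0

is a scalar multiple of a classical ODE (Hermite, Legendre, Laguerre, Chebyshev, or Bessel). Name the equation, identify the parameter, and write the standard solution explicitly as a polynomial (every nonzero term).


All three coefficients share the factor 11; dividing through by 11 gives  (1 - x^2) y'' - 2x y' + 56 y = 0.
This matches the Legendre equation (1 - x^2) y'' - 2x y' + n(n+1) y = 0 (note the -2x y' term) with n(n+1) = 56, so n = 7; the polynomial solution is P_7(x).
With y = sum_k a_k x^k, matching x^k gives (k+2)(k+1) a_{k+2} = [k(k+1) - n(n+1)] a_k = (k - 7)(k + 8) a_k. The right side vanishes at k = 7, so the series with the parity of 7 terminates at degree 7.
Standard normalization (P_n(1) = 1): leading coefficient (2n)!/(2^n (n!)^2) = 87178291200/(128*25401600) = 429/16, so a_7 = 429/16. Work downward with a_k = (k+1)(k+2) a_{k+2} / ((k - 7)(k + 8)):
  a_5 = (6)(7)(429/16) / ((5 - 7)(5 + 8)) = (9009/8)/(-26) = -693/16
  a_3 = (4)(5)(-693/16) / ((3 - 7)(3 + 8)) = (-3465/4)/(-44) = 315/16
  a_1 = (2)(3)(315/16) / ((1 - 7)(1 + 8)) = (945/8)/(-54) = -35/16
Hence P_7(x) = 429 x^7/16 - 693 x^5/16 + 315 x^3/16 - 35 x/16.

P_7(x); series = 429 x^7/16 - 693 x^5/16 + 315 x^3/16 - 35 x/16


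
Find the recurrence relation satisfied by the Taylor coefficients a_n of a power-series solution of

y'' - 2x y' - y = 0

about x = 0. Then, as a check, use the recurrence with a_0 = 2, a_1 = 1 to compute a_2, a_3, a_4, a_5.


Substitute y = sum_n a_n x^n.
y''(x) has coefficient (n+2)(n+1) a_{n+2} at x^n;
-2 x y'(x) has coefficient -2 n a_n at x^n (shift);
-y(x) has coefficient -1 a_n at x^n.
Matching x^n: (n+2)(n+1) a_{n+2} + (-2n - 1) a_n = 0.
Thus a_{n+2} = (2n + 1) / ((n+1)(n+2)) * a_n.

Check with a_0 = 2, a_1 = 1 (apply the recurrence for n = 0, 1, 2, 3): a_0 = 2, a_1 = 1, a_2 = 1, a_3 = 1/2, a_4 = 5/12, a_5 = 7/40.

a_(n+2) = (2n + 1) / ((n+1)(n+2)) * a_n; check: a_0 = 2, a_1 = 1, a_2 = 1, a_3 = 1/2, a_4 = 5/12, a_5 = 7/40


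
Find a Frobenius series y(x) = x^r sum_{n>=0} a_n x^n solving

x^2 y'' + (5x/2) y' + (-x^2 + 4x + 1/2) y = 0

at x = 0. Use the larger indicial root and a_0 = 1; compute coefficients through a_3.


Write in Frobenius form y'' + (p(x)/x) y' + (q(x)/x^2) y = 0:
  p(x) = 5/2,  q(x) = -x^2 + 4x + 1/2.
Indicial equation: r(r-1) + (5/2) r + (1/2) = 0 -> roots r_1 = -1/2, r_2 = -1.
Take r = r_1 = -1/2. Let y(x) = x^r sum_{n>=0} a_n x^n with a_0 = 1.
Substitute y = x^r sum a_n x^n and match x^{r+n}. The recurrence is
  D(n) a_n + 4 a_{n-1} - 1 a_{n-2} = 0,  where D(n) = (r+n)(r+n-1) + (5/2)(r+n) + (1/2).
  a_n = [-4 a_{n-1} + 1 a_{n-2}] / D(n).
Since the indicial polynomial factors as (r - r_1)(r - r_2), D(n) = (r_1 + n - r_1)(r_1 + n - r_2) = n(n + 1/2).
Evaluating step by step (a_0 = 1):
  n = 1: D(1) = 1(1 + 1/2) = 3/2; numerator = -4(1) = -4; a_1 = (-4)/(3/2) = -8/3
  n = 2: D(2) = 2(2 + 1/2) = 5; numerator = -4(-8/3) + 1(1) = 35/3; a_2 = (35/3)/(5) = 7/3
  n = 3: D(3) = 3(3 + 1/2) = 21/2; numerator = -4(7/3) + 1(-8/3) = -12; a_3 = (-12)/(21/2) = -8/7

r = -1/2; a_0 = 1; a_1 = -8/3; a_2 = 7/3; a_3 = -8/7


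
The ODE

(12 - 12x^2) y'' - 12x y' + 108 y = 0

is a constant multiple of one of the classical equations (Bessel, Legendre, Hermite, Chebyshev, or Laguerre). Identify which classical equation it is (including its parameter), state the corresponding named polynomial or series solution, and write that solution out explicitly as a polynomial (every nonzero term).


All three coefficients share the factor 12; dividing through by 12 gives  (1 - x^2) y'' - x y' + 9 y = 0.
This matches the Chebyshev equation (1 - x^2) y'' - x y' + n^2 y = 0 (note the -x y' term, not -2x y') with n^2 = 9, so n = 3; the polynomial solution is T_3(x).
With y = sum_k a_k x^k, matching x^k gives (k+2)(k+1) a_{k+2} = (k^2 - n^2) a_k = (k - 3)(k + 3) a_k. The right side vanishes at k = 3, so the series with the parity of 3 terminates at degree 3.
Standard normalization: leading coefficient of T_n is 2^(n-1), so a_3 = 2^2 = 4. Work downward with a_k = (k+1)(k+2) a_{k+2} / ((k - 3)(k + 3)):
  a_1 = (2)(3)(4) / ((1 - 3)(1 + 3)) = 24/(-8) = -3
Hence T_3(x) = 4 x^3 - 3 x.

T_3(x); series = 4 x^3 - 3 x


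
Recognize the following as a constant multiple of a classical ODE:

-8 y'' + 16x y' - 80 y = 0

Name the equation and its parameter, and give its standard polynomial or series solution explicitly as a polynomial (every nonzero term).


All three coefficients share the factor -8; dividing through by -8 gives  y'' - 2x y' + 10 y = 0.
This matches the Hermite equation y'' - 2x y' + 2n y = 0 with 2n = 10, so n = 5; the polynomial solution is H_5(x).
With y = sum_k a_k x^k, matching x^k gives (k+2)(k+1) a_{k+2} = 2(k - n) a_k = 2(k - 5) a_k. The right side vanishes at k = 5, so the series with the parity of 5 terminates at degree 5.
Standard normalization: leading coefficient of H_n is 2^n, so a_5 = 2^5 = 32. Work downward with a_k = (k+1)(k+2) a_{k+2} / (2(k - n)):
  a_3 = (4)(5)(32) / (2(3 - 5)) = 640/(-4) = -160
  a_1 = (2)(3)(-160) / (2(1 - 5)) = -960/(-8) = 120
Hence H_5(x) = 32 x^5 - 160 x^3 + 120 x.

H_5(x); series = 32 x^5 - 160 x^3 + 120 x


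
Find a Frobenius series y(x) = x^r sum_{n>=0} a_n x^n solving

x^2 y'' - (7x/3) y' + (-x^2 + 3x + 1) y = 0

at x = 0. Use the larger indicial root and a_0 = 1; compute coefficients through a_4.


Write in Frobenius form y'' + (p(x)/x) y' + (q(x)/x^2) y = 0:
  p(x) = -7/3,  q(x) = -x^2 + 3x + 1.
Indicial equation: r(r-1) + (-7/3) r + (1) = 0 -> roots r_1 = 3, r_2 = 1/3.
Take r = r_1 = 3. Let y(x) = x^r sum_{n>=0} a_n x^n with a_0 = 1.
Substitute y = x^r sum a_n x^n and match x^{r+n}. The recurrence is
  D(n) a_n + 3 a_{n-1} - 1 a_{n-2} = 0,  where D(n) = (r+n)(r+n-1) + (-7/3)(r+n) + (1).
  a_n = [-3 a_{n-1} + 1 a_{n-2}] / D(n).
Since the indicial polynomial factors as (r - r_1)(r - r_2), D(n) = (r_1 + n - r_1)(r_1 + n - r_2) = n(n + 8/3).
Evaluating step by step (a_0 = 1):
  n = 1: D(1) = 1(1 + 8/3) = 11/3; numerator = -3(1) = -3; a_1 = (-3)/(11/3) = -9/11
  n = 2: D(2) = 2(2 + 8/3) = 28/3; numerator = -3(-9/11) + 1(1) = 38/11; a_2 = (38/11)/(28/3) = 57/154
  n = 3: D(3) = 3(3 + 8/3) = 17; numerator = -3(57/154) + 1(-9/11) = -27/14; a_3 = (-27/14)/(17) = -27/238
  n = 4: D(4) = 4(4 + 8/3) = 80/3; numerator = -3(-27/238) + 1(57/154) = 930/1309; a_4 = (930/1309)/(80/3) = 279/10472

r = 3; a_0 = 1; a_1 = -9/11; a_2 = 57/154; a_3 = -27/238; a_4 = 279/10472


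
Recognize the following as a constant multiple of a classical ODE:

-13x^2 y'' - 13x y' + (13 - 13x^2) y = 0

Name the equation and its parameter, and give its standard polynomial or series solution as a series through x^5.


All three coefficients share the factor -13; dividing through by -13 gives  x^2 y'' + x y' + (x^2 - 1) y = 0.
This matches the Bessel equation x^2 y'' + x y' + (x^2 - nu^2) y = 0 with nu^2 = 1, so nu = 1; the solution bounded at x = 0 is J_1(x).
Frobenius at x = 0: indicial roots ±nu; for r = nu the recurrence k(k + 2nu) c_k = -c_{k-2} gives the standard series J_nu(x) = sum_{k>=0} (-1)^k / (k! (k+nu)!) (x/2)^(2k+nu). Evaluate the first 3 terms:
  k = 0: (-1)^0 / (0! * 1! * 2^1) x^1 = 1/(1*1*2) x^1 = (1/2) x^1
  k = 1: (-1)^1 / (1! * 2! * 2^3) x^3 = -1/(1*2*8) x^3 = (-1/16) x^3
  k = 2: (-1)^2 / (2! * 3! * 2^5) x^5 = 1/(2*6*32) x^5 = (1/384) x^5
Hence J_1(x) = x^5/384 - x^3/16 + x/2 + ....

J_1(x); series = x^5/384 - x^3/16 + x/2


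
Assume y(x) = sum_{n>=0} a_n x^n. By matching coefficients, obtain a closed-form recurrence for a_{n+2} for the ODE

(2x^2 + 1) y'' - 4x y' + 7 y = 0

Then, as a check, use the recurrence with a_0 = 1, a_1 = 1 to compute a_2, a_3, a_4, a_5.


Substitute y = sum_n a_n x^n.
(1 + 2 x^2) y'' contributes (n+2)(n+1) a_{n+2} + 2 n(n-1) a_n at x^n.
-4 x y'(x) contributes -4 n a_n at x^n.
7 y(x) contributes 7 a_n at x^n.
Matching x^n: (n+2)(n+1) a_{n+2} + (2 n(n-1) - 4 n + 7) a_n = 0.
Thus a_{n+2} = (-2 n(n-1) + 4 n - 7) / ((n+1)(n+2)) * a_n.

Check with a_0 = 1, a_1 = 1 (apply the recurrence for n = 0, 1, 2, 3): a_0 = 1, a_1 = 1, a_2 = -7/2, a_3 = -1/2, a_4 = 7/8, a_5 = 7/40.

a_(n+2) = (-2 n(n-1) + 4 n - 7) / ((n+1)(n+2)) * a_n; check: a_0 = 1, a_1 = 1, a_2 = -7/2, a_3 = -1/2, a_4 = 7/8, a_5 = 7/40


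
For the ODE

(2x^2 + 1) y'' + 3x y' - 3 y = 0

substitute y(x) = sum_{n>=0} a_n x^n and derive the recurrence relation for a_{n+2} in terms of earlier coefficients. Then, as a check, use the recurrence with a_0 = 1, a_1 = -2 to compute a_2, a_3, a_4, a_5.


Substitute y = sum_n a_n x^n.
(1 + 2 x^2) y'' contributes (n+2)(n+1) a_{n+2} + 2 n(n-1) a_n at x^n.
3 x y'(x) contributes 3 n a_n at x^n.
-3 y(x) contributes -3 a_n at x^n.
Matching x^n: (n+2)(n+1) a_{n+2} + (2 n(n-1) + 3 n - 3) a_n = 0.
Thus a_{n+2} = (-2 n(n-1) - 3 n + 3) / ((n+1)(n+2)) * a_n.

Check with a_0 = 1, a_1 = -2 (apply the recurrence for n = 0, 1, 2, 3): a_0 = 1, a_1 = -2, a_2 = 3/2, a_3 = 0, a_4 = -7/8, a_5 = 0.

a_(n+2) = (-2 n(n-1) - 3 n + 3) / ((n+1)(n+2)) * a_n; check: a_0 = 1, a_1 = -2, a_2 = 3/2, a_3 = 0, a_4 = -7/8, a_5 = 0


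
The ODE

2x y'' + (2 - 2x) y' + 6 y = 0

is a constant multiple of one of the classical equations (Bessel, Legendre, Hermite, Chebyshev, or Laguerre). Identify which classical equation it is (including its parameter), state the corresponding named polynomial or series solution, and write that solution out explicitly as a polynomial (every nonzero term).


All three coefficients share the factor 2; dividing through by 2 gives  x y'' + (1 - x) y' + 3 y = 0.
This matches the Laguerre equation x y'' + (1 - x) y' + n y = 0 with n = 3; the polynomial solution is L_3(x).
With y = sum_k a_k x^k, matching x^k gives (k+1)k a_{k+1} + (k+1) a_{k+1} - k a_k + n a_k = 0, i.e. (k+1)^2 a_{k+1} = (k - n) a_k = (k - 3) a_k. The right side vanishes at k = 3, so the series terminates at degree 3.
Standard normalization L_n(0) = 1 gives a_0 = 1. Work upward with a_{k+1} = (k - 3) a_k / (k+1)^2:
  a_1 = (0 - 3)(1) / 1^2 = -3/1 = -3
  a_2 = (1 - 3)(-3) / 2^2 = 6/4 = 3/2
  a_3 = (2 - 3)(3/2) / 3^2 = (-3/2)/9 = -1/6
Hence L_3(x) = -x^3/6 + 3 x^2/2 - 3 x + 1.

L_3(x); series = -x^3/6 + 3 x^2/2 - 3 x + 1


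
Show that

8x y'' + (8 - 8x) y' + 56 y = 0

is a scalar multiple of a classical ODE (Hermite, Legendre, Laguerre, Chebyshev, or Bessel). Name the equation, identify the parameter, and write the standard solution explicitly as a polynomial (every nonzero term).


All three coefficients share the factor 8; dividing through by 8 gives  x y'' + (1 - x) y' + 7 y = 0.
This matches the Laguerre equation x y'' + (1 - x) y' + n y = 0 with n = 7; the polynomial solution is L_7(x).
With y = sum_k a_k x^k, matching x^k gives (k+1)k a_{k+1} + (k+1) a_{k+1} - k a_k + n a_k = 0, i.e. (k+1)^2 a_{k+1} = (k - n) a_k = (k - 7) a_k. The right side vanishes at k = 7, so the series terminates at degree 7.
Standard normalization L_n(0) = 1 gives a_0 = 1. Work upward with a_{k+1} = (k - 7) a_k / (k+1)^2:
  a_1 = (0 - 7)(1) / 1^2 = -7/1 = -7
  a_2 = (1 - 7)(-7) / 2^2 = 42/4 = 21/2
  a_3 = (2 - 7)(21/2) / 3^2 = (-105/2)/9 = -35/6
  a_4 = (3 - 7)(-35/6) / 4^2 = (70/3)/16 = 35/24
  a_5 = (4 - 7)(35/24) / 5^2 = (-35/8)/25 = -7/40
  a_6 = (5 - 7)(-7/40) / 6^2 = (7/20)/36 = 7/720
  a_7 = (6 - 7)(7/720) / 7^2 = (-7/720)/49 = -1/5040
Hence L_7(x) = -x^7/5040 + 7 x^6/720 - 7 x^5/40 + 35 x^4/24 - 35 x^3/6 + 21 x^2/2 - 7 x + 1.

L_7(x); series = -x^7/5040 + 7 x^6/720 - 7 x^5/40 + 35 x^4/24 - 35 x^3/6 + 21 x^2/2 - 7 x + 1
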